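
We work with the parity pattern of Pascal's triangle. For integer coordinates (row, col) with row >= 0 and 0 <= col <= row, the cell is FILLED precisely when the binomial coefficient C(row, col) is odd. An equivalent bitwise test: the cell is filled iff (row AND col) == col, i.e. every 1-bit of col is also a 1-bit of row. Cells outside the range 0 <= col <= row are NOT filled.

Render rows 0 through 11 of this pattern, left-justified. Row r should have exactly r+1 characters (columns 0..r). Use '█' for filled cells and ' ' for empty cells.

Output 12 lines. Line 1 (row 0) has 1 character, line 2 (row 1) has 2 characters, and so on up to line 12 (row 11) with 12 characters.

r0=0: █
r1=1: ██
r2=10: █ █
r3=11: ████
r4=100: █   █
r5=101: ██  ██
r6=110: █ █ █ █
r7=111: ████████
r8=1000: █       █
r9=1001: ██      ██
r10=1010: █ █     █ █
r11=1011: ████    ████

Answer: █
██
█ █
████
█   █
██  ██
█ █ █ █
████████
█       █
██      ██
█ █     █ █
████    ████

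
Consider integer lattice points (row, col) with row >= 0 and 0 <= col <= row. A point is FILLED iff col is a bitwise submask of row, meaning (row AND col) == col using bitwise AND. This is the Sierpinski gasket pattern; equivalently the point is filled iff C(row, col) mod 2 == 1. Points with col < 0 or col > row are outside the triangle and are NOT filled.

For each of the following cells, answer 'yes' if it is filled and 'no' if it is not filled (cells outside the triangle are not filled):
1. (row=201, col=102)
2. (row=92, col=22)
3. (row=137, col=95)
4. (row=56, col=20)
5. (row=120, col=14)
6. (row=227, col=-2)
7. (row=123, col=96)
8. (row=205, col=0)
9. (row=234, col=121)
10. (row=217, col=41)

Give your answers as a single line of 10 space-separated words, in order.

Answer: no no no no no no yes yes no no

Derivation:
(201,102): row=0b11001001, col=0b1100110, row AND col = 0b1000000 = 64; 64 != 102 -> empty
(92,22): row=0b1011100, col=0b10110, row AND col = 0b10100 = 20; 20 != 22 -> empty
(137,95): row=0b10001001, col=0b1011111, row AND col = 0b1001 = 9; 9 != 95 -> empty
(56,20): row=0b111000, col=0b10100, row AND col = 0b10000 = 16; 16 != 20 -> empty
(120,14): row=0b1111000, col=0b1110, row AND col = 0b1000 = 8; 8 != 14 -> empty
(227,-2): col outside [0, 227] -> not filled
(123,96): row=0b1111011, col=0b1100000, row AND col = 0b1100000 = 96; 96 == 96 -> filled
(205,0): row=0b11001101, col=0b0, row AND col = 0b0 = 0; 0 == 0 -> filled
(234,121): row=0b11101010, col=0b1111001, row AND col = 0b1101000 = 104; 104 != 121 -> empty
(217,41): row=0b11011001, col=0b101001, row AND col = 0b1001 = 9; 9 != 41 -> empty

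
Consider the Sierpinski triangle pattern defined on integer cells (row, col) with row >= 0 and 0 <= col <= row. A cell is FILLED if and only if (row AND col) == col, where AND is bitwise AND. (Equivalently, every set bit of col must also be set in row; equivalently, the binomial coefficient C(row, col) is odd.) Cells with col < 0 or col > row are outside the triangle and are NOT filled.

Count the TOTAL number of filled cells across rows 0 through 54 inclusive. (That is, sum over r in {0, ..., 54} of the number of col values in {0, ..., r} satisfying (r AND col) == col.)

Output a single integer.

r0=0 pc0: +1 =1
r1=1 pc1: +2 =3
r2=10 pc1: +2 =5
r3=11 pc2: +4 =9
r4=100 pc1: +2 =11
r5=101 pc2: +4 =15
r6=110 pc2: +4 =19
r7=111 pc3: +8 =27
r8=1000 pc1: +2 =29
r9=1001 pc2: +4 =33
r10=1010 pc2: +4 =37
r11=1011 pc3: +8 =45
r12=1100 pc2: +4 =49
r13=1101 pc3: +8 =57
r14=1110 pc3: +8 =65
r15=1111 pc4: +16 =81
r16=10000 pc1: +2 =83
r17=10001 pc2: +4 =87
r18=10010 pc2: +4 =91
r19=10011 pc3: +8 =99
r20=10100 pc2: +4 =103
r21=10101 pc3: +8 =111
r22=10110 pc3: +8 =119
r23=10111 pc4: +16 =135
r24=11000 pc2: +4 =139
r25=11001 pc3: +8 =147
r26=11010 pc3: +8 =155
r27=11011 pc4: +16 =171
r28=11100 pc3: +8 =179
r29=11101 pc4: +16 =195
r30=11110 pc4: +16 =211
r31=11111 pc5: +32 =243
r32=100000 pc1: +2 =245
r33=100001 pc2: +4 =249
r34=100010 pc2: +4 =253
r35=100011 pc3: +8 =261
r36=100100 pc2: +4 =265
r37=100101 pc3: +8 =273
r38=100110 pc3: +8 =281
r39=100111 pc4: +16 =297
r40=101000 pc2: +4 =301
r41=101001 pc3: +8 =309
r42=101010 pc3: +8 =317
r43=101011 pc4: +16 =333
r44=101100 pc3: +8 =341
r45=101101 pc4: +16 =357
r46=101110 pc4: +16 =373
r47=101111 pc5: +32 =405
r48=110000 pc2: +4 =409
r49=110001 pc3: +8 =417
r50=110010 pc3: +8 =425
r51=110011 pc4: +16 =441
r52=110100 pc3: +8 =449
r53=110101 pc4: +16 =465
r54=110110 pc4: +16 =481

Answer: 481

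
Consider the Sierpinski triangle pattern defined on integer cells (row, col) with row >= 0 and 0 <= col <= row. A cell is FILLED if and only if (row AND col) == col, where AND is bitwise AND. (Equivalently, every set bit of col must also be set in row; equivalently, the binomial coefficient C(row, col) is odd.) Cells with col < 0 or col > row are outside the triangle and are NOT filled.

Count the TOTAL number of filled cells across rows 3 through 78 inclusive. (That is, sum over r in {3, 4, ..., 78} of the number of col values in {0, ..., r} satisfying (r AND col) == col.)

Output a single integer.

r3=11 pc2: +4 =4
r4=100 pc1: +2 =6
r5=101 pc2: +4 =10
r6=110 pc2: +4 =14
r7=111 pc3: +8 =22
r8=1000 pc1: +2 =24
r9=1001 pc2: +4 =28
r10=1010 pc2: +4 =32
r11=1011 pc3: +8 =40
r12=1100 pc2: +4 =44
r13=1101 pc3: +8 =52
r14=1110 pc3: +8 =60
r15=1111 pc4: +16 =76
r16=10000 pc1: +2 =78
r17=10001 pc2: +4 =82
r18=10010 pc2: +4 =86
r19=10011 pc3: +8 =94
r20=10100 pc2: +4 =98
r21=10101 pc3: +8 =106
r22=10110 pc3: +8 =114
r23=10111 pc4: +16 =130
r24=11000 pc2: +4 =134
r25=11001 pc3: +8 =142
r26=11010 pc3: +8 =150
r27=11011 pc4: +16 =166
r28=11100 pc3: +8 =174
r29=11101 pc4: +16 =190
r30=11110 pc4: +16 =206
r31=11111 pc5: +32 =238
r32=100000 pc1: +2 =240
r33=100001 pc2: +4 =244
r34=100010 pc2: +4 =248
r35=100011 pc3: +8 =256
r36=100100 pc2: +4 =260
r37=100101 pc3: +8 =268
r38=100110 pc3: +8 =276
r39=100111 pc4: +16 =292
r40=101000 pc2: +4 =296
r41=101001 pc3: +8 =304
r42=101010 pc3: +8 =312
r43=101011 pc4: +16 =328
r44=101100 pc3: +8 =336
r45=101101 pc4: +16 =352
r46=101110 pc4: +16 =368
r47=101111 pc5: +32 =400
r48=110000 pc2: +4 =404
r49=110001 pc3: +8 =412
r50=110010 pc3: +8 =420
r51=110011 pc4: +16 =436
r52=110100 pc3: +8 =444
r53=110101 pc4: +16 =460
r54=110110 pc4: +16 =476
r55=110111 pc5: +32 =508
r56=111000 pc3: +8 =516
r57=111001 pc4: +16 =532
r58=111010 pc4: +16 =548
r59=111011 pc5: +32 =580
r60=111100 pc4: +16 =596
r61=111101 pc5: +32 =628
r62=111110 pc5: +32 =660
r63=111111 pc6: +64 =724
r64=1000000 pc1: +2 =726
r65=1000001 pc2: +4 =730
r66=1000010 pc2: +4 =734
r67=1000011 pc3: +8 =742
r68=1000100 pc2: +4 =746
r69=1000101 pc3: +8 =754
r70=1000110 pc3: +8 =762
r71=1000111 pc4: +16 =778
r72=1001000 pc2: +4 =782
r73=1001001 pc3: +8 =790
r74=1001010 pc3: +8 =798
r75=1001011 pc4: +16 =814
r76=1001100 pc3: +8 =822
r77=1001101 pc4: +16 =838
r78=1001110 pc4: +16 =854

Answer: 854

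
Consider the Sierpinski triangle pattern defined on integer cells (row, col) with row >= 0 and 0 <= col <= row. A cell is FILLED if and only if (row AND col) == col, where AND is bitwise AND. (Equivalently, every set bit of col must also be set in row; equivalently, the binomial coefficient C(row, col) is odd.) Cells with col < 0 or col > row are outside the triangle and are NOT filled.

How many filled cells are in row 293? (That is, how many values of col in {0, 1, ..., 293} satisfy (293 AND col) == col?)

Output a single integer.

Answer: 16

Derivation:
293 in binary = 100100101
popcount(293) = number of 1-bits in 100100101 = 4
A col c satisfies (293 AND c) == c iff every set bit of c is also set in 293; each of the 4 set bits of 293 can independently be on or off in c.
count = 2^4 = 16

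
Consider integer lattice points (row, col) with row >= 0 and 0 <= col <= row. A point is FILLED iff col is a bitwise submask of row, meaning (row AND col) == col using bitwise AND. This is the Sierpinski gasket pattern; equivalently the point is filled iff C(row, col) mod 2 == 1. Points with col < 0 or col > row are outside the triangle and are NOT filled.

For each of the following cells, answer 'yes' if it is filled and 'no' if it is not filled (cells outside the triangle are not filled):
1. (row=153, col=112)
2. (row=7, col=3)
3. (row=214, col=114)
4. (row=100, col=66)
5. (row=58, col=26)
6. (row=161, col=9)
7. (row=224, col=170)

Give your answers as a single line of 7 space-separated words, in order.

(153,112): row=0b10011001, col=0b1110000, row AND col = 0b10000 = 16; 16 != 112 -> empty
(7,3): row=0b111, col=0b11, row AND col = 0b11 = 3; 3 == 3 -> filled
(214,114): row=0b11010110, col=0b1110010, row AND col = 0b1010010 = 82; 82 != 114 -> empty
(100,66): row=0b1100100, col=0b1000010, row AND col = 0b1000000 = 64; 64 != 66 -> empty
(58,26): row=0b111010, col=0b11010, row AND col = 0b11010 = 26; 26 == 26 -> filled
(161,9): row=0b10100001, col=0b1001, row AND col = 0b1 = 1; 1 != 9 -> empty
(224,170): row=0b11100000, col=0b10101010, row AND col = 0b10100000 = 160; 160 != 170 -> empty

Answer: no yes no no yes no no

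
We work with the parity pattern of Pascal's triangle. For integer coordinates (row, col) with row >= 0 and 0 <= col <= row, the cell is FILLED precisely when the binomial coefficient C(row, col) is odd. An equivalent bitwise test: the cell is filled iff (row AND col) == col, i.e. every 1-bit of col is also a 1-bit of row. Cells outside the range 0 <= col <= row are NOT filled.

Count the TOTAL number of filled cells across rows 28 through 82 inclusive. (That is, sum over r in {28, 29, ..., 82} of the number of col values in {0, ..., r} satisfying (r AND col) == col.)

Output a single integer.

r28=11100 pc3: +8 =8
r29=11101 pc4: +16 =24
r30=11110 pc4: +16 =40
r31=11111 pc5: +32 =72
r32=100000 pc1: +2 =74
r33=100001 pc2: +4 =78
r34=100010 pc2: +4 =82
r35=100011 pc3: +8 =90
r36=100100 pc2: +4 =94
r37=100101 pc3: +8 =102
r38=100110 pc3: +8 =110
r39=100111 pc4: +16 =126
r40=101000 pc2: +4 =130
r41=101001 pc3: +8 =138
r42=101010 pc3: +8 =146
r43=101011 pc4: +16 =162
r44=101100 pc3: +8 =170
r45=101101 pc4: +16 =186
r46=101110 pc4: +16 =202
r47=101111 pc5: +32 =234
r48=110000 pc2: +4 =238
r49=110001 pc3: +8 =246
r50=110010 pc3: +8 =254
r51=110011 pc4: +16 =270
r52=110100 pc3: +8 =278
r53=110101 pc4: +16 =294
r54=110110 pc4: +16 =310
r55=110111 pc5: +32 =342
r56=111000 pc3: +8 =350
r57=111001 pc4: +16 =366
r58=111010 pc4: +16 =382
r59=111011 pc5: +32 =414
r60=111100 pc4: +16 =430
r61=111101 pc5: +32 =462
r62=111110 pc5: +32 =494
r63=111111 pc6: +64 =558
r64=1000000 pc1: +2 =560
r65=1000001 pc2: +4 =564
r66=1000010 pc2: +4 =568
r67=1000011 pc3: +8 =576
r68=1000100 pc2: +4 =580
r69=1000101 pc3: +8 =588
r70=1000110 pc3: +8 =596
r71=1000111 pc4: +16 =612
r72=1001000 pc2: +4 =616
r73=1001001 pc3: +8 =624
r74=1001010 pc3: +8 =632
r75=1001011 pc4: +16 =648
r76=1001100 pc3: +8 =656
r77=1001101 pc4: +16 =672
r78=1001110 pc4: +16 =688
r79=1001111 pc5: +32 =720
r80=1010000 pc2: +4 =724
r81=1010001 pc3: +8 =732
r82=1010010 pc3: +8 =740

Answer: 740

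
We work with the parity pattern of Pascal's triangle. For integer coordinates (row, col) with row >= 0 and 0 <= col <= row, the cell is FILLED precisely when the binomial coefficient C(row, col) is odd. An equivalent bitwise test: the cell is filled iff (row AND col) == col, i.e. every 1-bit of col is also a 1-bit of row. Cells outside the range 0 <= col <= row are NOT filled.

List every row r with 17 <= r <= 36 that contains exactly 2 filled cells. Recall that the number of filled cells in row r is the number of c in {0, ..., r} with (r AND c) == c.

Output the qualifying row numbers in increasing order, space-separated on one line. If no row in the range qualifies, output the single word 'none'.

Answer: 32

Derivation:
Row r has 2^popcount(r) filled cells, so we need popcount(r) = log2(2) = 1.
Scan r = 17..36 and keep those with exactly 1 one-bits:
r=17=10001 popcount=2 -> skip
r=18=10010 popcount=2 -> skip
r=19=10011 popcount=3 -> skip
r=20=10100 popcount=2 -> skip
r=21=10101 popcount=3 -> skip
r=22=10110 popcount=3 -> skip
r=23=10111 popcount=4 -> skip
r=24=11000 popcount=2 -> skip
r=25=11001 popcount=3 -> skip
r=26=11010 popcount=3 -> skip
r=27=11011 popcount=4 -> skip
r=28=11100 popcount=3 -> skip
r=29=11101 popcount=4 -> skip
r=30=11110 popcount=4 -> skip
r=31=11111 popcount=5 -> skip
r=32=100000 popcount=1 -> KEEP
r=33=100001 popcount=2 -> skip
r=34=100010 popcount=2 -> skip
r=35=100011 popcount=3 -> skip
r=36=100100 popcount=2 -> skip
Kept rows: 32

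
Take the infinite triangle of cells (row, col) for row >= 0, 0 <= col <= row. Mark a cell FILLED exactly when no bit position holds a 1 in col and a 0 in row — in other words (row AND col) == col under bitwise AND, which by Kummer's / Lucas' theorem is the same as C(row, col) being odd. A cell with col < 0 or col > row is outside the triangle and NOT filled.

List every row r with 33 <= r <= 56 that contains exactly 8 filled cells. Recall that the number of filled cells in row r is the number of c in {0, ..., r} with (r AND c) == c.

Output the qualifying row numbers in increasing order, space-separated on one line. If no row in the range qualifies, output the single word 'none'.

Answer: 35 37 38 41 42 44 49 50 52 56

Derivation:
Row r has 2^popcount(r) filled cells, so we need popcount(r) = log2(8) = 3.
Scan r = 33..56 and keep those with exactly 3 one-bits:
r=33=100001 popcount=2 -> skip
r=34=100010 popcount=2 -> skip
r=35=100011 popcount=3 -> KEEP
r=36=100100 popcount=2 -> skip
r=37=100101 popcount=3 -> KEEP
r=38=100110 popcount=3 -> KEEP
r=39=100111 popcount=4 -> skip
r=40=101000 popcount=2 -> skip
r=41=101001 popcount=3 -> KEEP
r=42=101010 popcount=3 -> KEEP
r=43=101011 popcount=4 -> skip
r=44=101100 popcount=3 -> KEEP
r=45=101101 popcount=4 -> skip
r=46=101110 popcount=4 -> skip
r=47=101111 popcount=5 -> skip
r=48=110000 popcount=2 -> skip
r=49=110001 popcount=3 -> KEEP
r=50=110010 popcount=3 -> KEEP
r=51=110011 popcount=4 -> skip
r=52=110100 popcount=3 -> KEEP
r=53=110101 popcount=4 -> skip
r=54=110110 popcount=4 -> skip
r=55=110111 popcount=5 -> skip
r=56=111000 popcount=3 -> KEEP
Kept rows: 35 37 38 41 42 44 49 50 52 56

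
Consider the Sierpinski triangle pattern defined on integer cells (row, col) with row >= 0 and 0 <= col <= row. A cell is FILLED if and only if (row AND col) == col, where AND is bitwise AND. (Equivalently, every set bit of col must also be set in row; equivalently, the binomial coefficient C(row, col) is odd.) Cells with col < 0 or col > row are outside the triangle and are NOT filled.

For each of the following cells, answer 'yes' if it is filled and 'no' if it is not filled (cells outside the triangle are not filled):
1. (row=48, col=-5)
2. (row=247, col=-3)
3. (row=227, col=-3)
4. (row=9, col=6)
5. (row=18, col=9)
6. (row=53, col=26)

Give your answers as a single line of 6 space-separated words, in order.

(48,-5): col outside [0, 48] -> not filled
(247,-3): col outside [0, 247] -> not filled
(227,-3): col outside [0, 227] -> not filled
(9,6): row=0b1001, col=0b110, row AND col = 0b0 = 0; 0 != 6 -> empty
(18,9): row=0b10010, col=0b1001, row AND col = 0b0 = 0; 0 != 9 -> empty
(53,26): row=0b110101, col=0b11010, row AND col = 0b10000 = 16; 16 != 26 -> empty

Answer: no no no no no no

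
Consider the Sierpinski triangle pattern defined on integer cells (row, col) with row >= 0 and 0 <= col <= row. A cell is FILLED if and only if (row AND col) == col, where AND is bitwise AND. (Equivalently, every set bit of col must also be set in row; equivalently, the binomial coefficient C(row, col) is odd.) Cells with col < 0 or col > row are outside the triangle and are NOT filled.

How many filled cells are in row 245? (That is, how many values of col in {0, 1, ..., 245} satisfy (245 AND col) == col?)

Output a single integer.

245 in binary = 11110101
popcount(245) = number of 1-bits in 11110101 = 6
A col c satisfies (245 AND c) == c iff every set bit of c is also set in 245; each of the 6 set bits of 245 can independently be on or off in c.
count = 2^6 = 64

Answer: 64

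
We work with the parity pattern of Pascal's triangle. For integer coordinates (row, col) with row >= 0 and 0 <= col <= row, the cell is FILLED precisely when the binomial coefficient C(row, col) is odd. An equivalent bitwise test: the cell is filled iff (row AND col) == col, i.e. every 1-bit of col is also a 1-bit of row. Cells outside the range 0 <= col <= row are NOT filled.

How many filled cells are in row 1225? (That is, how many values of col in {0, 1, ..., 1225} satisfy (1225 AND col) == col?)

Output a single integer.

1225 in binary = 10011001001
popcount(1225) = number of 1-bits in 10011001001 = 5
A col c satisfies (1225 AND c) == c iff every set bit of c is also set in 1225; each of the 5 set bits of 1225 can independently be on or off in c.
count = 2^5 = 32

Answer: 32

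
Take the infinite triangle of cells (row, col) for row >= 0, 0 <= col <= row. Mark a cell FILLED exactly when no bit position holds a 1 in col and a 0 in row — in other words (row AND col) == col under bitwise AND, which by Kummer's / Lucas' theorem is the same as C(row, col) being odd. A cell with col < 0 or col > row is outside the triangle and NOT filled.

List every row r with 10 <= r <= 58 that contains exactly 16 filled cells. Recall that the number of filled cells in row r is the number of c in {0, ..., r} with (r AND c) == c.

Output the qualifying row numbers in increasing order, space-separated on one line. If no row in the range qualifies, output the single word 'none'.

Row r has 2^popcount(r) filled cells, so we need popcount(r) = log2(16) = 4.
Scan r = 10..58 and keep those with exactly 4 one-bits:
r=10=1010 popcount=2 -> skip
r=11=1011 popcount=3 -> skip
r=12=1100 popcount=2 -> skip
r=13=1101 popcount=3 -> skip
r=14=1110 popcount=3 -> skip
r=15=1111 popcount=4 -> KEEP
r=16=10000 popcount=1 -> skip
r=17=10001 popcount=2 -> skip
r=18=10010 popcount=2 -> skip
r=19=10011 popcount=3 -> skip
r=20=10100 popcount=2 -> skip
r=21=10101 popcount=3 -> skip
r=22=10110 popcount=3 -> skip
r=23=10111 popcount=4 -> KEEP
r=24=11000 popcount=2 -> skip
r=25=11001 popcount=3 -> skip
r=26=11010 popcount=3 -> skip
r=27=11011 popcount=4 -> KEEP
r=28=11100 popcount=3 -> skip
r=29=11101 popcount=4 -> KEEP
r=30=11110 popcount=4 -> KEEP
r=31=11111 popcount=5 -> skip
r=32=100000 popcount=1 -> skip
r=33=100001 popcount=2 -> skip
r=34=100010 popcount=2 -> skip
r=35=100011 popcount=3 -> skip
r=36=100100 popcount=2 -> skip
r=37=100101 popcount=3 -> skip
r=38=100110 popcount=3 -> skip
r=39=100111 popcount=4 -> KEEP
r=40=101000 popcount=2 -> skip
r=41=101001 popcount=3 -> skip
r=42=101010 popcount=3 -> skip
r=43=101011 popcount=4 -> KEEP
r=44=101100 popcount=3 -> skip
r=45=101101 popcount=4 -> KEEP
r=46=101110 popcount=4 -> KEEP
r=47=101111 popcount=5 -> skip
r=48=110000 popcount=2 -> skip
r=49=110001 popcount=3 -> skip
r=50=110010 popcount=3 -> skip
r=51=110011 popcount=4 -> KEEP
r=52=110100 popcount=3 -> skip
r=53=110101 popcount=4 -> KEEP
r=54=110110 popcount=4 -> KEEP
r=55=110111 popcount=5 -> skip
r=56=111000 popcount=3 -> skip
r=57=111001 popcount=4 -> KEEP
r=58=111010 popcount=4 -> KEEP
Kept rows: 15 23 27 29 30 39 43 45 46 51 53 54 57 58

Answer: 15 23 27 29 30 39 43 45 46 51 53 54 57 58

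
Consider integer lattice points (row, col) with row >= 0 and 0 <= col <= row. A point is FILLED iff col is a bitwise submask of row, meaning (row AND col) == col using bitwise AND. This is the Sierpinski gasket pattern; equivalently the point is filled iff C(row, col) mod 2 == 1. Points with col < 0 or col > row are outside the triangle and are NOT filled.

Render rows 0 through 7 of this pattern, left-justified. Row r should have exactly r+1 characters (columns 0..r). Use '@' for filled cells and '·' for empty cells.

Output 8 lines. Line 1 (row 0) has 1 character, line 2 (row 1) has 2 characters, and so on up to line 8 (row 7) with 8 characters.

r0=0: @
r1=1: @@
r2=10: @·@
r3=11: @@@@
r4=100: @···@
r5=101: @@··@@
r6=110: @·@·@·@
r7=111: @@@@@@@@

Answer: @
@@
@·@
@@@@
@···@
@@··@@
@·@·@·@
@@@@@@@@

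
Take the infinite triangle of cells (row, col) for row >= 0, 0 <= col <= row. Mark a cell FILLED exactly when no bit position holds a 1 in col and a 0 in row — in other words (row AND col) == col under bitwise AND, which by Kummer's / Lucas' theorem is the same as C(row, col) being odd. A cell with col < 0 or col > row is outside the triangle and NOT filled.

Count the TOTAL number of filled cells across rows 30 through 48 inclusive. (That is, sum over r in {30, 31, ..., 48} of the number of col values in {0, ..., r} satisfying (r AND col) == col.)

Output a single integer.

Answer: 214

Derivation:
r30=11110 pc4: +16 =16
r31=11111 pc5: +32 =48
r32=100000 pc1: +2 =50
r33=100001 pc2: +4 =54
r34=100010 pc2: +4 =58
r35=100011 pc3: +8 =66
r36=100100 pc2: +4 =70
r37=100101 pc3: +8 =78
r38=100110 pc3: +8 =86
r39=100111 pc4: +16 =102
r40=101000 pc2: +4 =106
r41=101001 pc3: +8 =114
r42=101010 pc3: +8 =122
r43=101011 pc4: +16 =138
r44=101100 pc3: +8 =146
r45=101101 pc4: +16 =162
r46=101110 pc4: +16 =178
r47=101111 pc5: +32 =210
r48=110000 pc2: +4 =214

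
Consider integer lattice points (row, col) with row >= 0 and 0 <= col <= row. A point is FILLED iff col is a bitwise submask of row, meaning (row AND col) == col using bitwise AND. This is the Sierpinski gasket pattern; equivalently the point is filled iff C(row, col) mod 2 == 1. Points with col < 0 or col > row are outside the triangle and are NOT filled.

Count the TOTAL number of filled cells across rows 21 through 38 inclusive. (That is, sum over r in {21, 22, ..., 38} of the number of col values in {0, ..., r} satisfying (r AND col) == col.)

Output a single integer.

Answer: 178

Derivation:
r21=10101 pc3: +8 =8
r22=10110 pc3: +8 =16
r23=10111 pc4: +16 =32
r24=11000 pc2: +4 =36
r25=11001 pc3: +8 =44
r26=11010 pc3: +8 =52
r27=11011 pc4: +16 =68
r28=11100 pc3: +8 =76
r29=11101 pc4: +16 =92
r30=11110 pc4: +16 =108
r31=11111 pc5: +32 =140
r32=100000 pc1: +2 =142
r33=100001 pc2: +4 =146
r34=100010 pc2: +4 =150
r35=100011 pc3: +8 =158
r36=100100 pc2: +4 =162
r37=100101 pc3: +8 =170
r38=100110 pc3: +8 =178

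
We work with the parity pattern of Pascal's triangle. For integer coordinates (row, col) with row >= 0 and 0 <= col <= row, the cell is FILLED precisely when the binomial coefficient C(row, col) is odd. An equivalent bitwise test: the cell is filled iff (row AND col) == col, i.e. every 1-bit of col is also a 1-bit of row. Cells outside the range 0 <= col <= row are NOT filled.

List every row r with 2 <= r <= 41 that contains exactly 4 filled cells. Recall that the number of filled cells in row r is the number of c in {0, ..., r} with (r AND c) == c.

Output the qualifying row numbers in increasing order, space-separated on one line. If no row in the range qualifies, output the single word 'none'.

Answer: 3 5 6 9 10 12 17 18 20 24 33 34 36 40

Derivation:
Row r has 2^popcount(r) filled cells, so we need popcount(r) = log2(4) = 2.
Scan r = 2..41 and keep those with exactly 2 one-bits:
r=2=10 popcount=1 -> skip
r=3=11 popcount=2 -> KEEP
r=4=100 popcount=1 -> skip
r=5=101 popcount=2 -> KEEP
r=6=110 popcount=2 -> KEEP
r=7=111 popcount=3 -> skip
r=8=1000 popcount=1 -> skip
r=9=1001 popcount=2 -> KEEP
r=10=1010 popcount=2 -> KEEP
r=11=1011 popcount=3 -> skip
r=12=1100 popcount=2 -> KEEP
r=13=1101 popcount=3 -> skip
r=14=1110 popcount=3 -> skip
r=15=1111 popcount=4 -> skip
r=16=10000 popcount=1 -> skip
r=17=10001 popcount=2 -> KEEP
r=18=10010 popcount=2 -> KEEP
r=19=10011 popcount=3 -> skip
r=20=10100 popcount=2 -> KEEP
r=21=10101 popcount=3 -> skip
r=22=10110 popcount=3 -> skip
r=23=10111 popcount=4 -> skip
r=24=11000 popcount=2 -> KEEP
r=25=11001 popcount=3 -> skip
r=26=11010 popcount=3 -> skip
r=27=11011 popcount=4 -> skip
r=28=11100 popcount=3 -> skip
r=29=11101 popcount=4 -> skip
r=30=11110 popcount=4 -> skip
r=31=11111 popcount=5 -> skip
r=32=100000 popcount=1 -> skip
r=33=100001 popcount=2 -> KEEP
r=34=100010 popcount=2 -> KEEP
r=35=100011 popcount=3 -> skip
r=36=100100 popcount=2 -> KEEP
r=37=100101 popcount=3 -> skip
r=38=100110 popcount=3 -> skip
r=39=100111 popcount=4 -> skip
r=40=101000 popcount=2 -> KEEP
r=41=101001 popcount=3 -> skip
Kept rows: 3 5 6 9 10 12 17 18 20 24 33 34 36 40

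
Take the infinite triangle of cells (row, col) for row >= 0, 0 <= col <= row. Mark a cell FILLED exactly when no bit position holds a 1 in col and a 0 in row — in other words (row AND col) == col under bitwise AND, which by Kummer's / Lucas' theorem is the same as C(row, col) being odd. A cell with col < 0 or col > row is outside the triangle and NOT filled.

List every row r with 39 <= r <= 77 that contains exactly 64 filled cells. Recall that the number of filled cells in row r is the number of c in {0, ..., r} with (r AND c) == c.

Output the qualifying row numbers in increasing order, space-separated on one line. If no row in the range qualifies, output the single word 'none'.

Answer: 63

Derivation:
Row r has 2^popcount(r) filled cells, so we need popcount(r) = log2(64) = 6.
Scan r = 39..77 and keep those with exactly 6 one-bits:
r=39=100111 popcount=4 -> skip
r=40=101000 popcount=2 -> skip
r=41=101001 popcount=3 -> skip
r=42=101010 popcount=3 -> skip
r=43=101011 popcount=4 -> skip
r=44=101100 popcount=3 -> skip
r=45=101101 popcount=4 -> skip
r=46=101110 popcount=4 -> skip
r=47=101111 popcount=5 -> skip
r=48=110000 popcount=2 -> skip
r=49=110001 popcount=3 -> skip
r=50=110010 popcount=3 -> skip
r=51=110011 popcount=4 -> skip
r=52=110100 popcount=3 -> skip
r=53=110101 popcount=4 -> skip
r=54=110110 popcount=4 -> skip
r=55=110111 popcount=5 -> skip
r=56=111000 popcount=3 -> skip
r=57=111001 popcount=4 -> skip
r=58=111010 popcount=4 -> skip
r=59=111011 popcount=5 -> skip
r=60=111100 popcount=4 -> skip
r=61=111101 popcount=5 -> skip
r=62=111110 popcount=5 -> skip
r=63=111111 popcount=6 -> KEEP
r=64=1000000 popcount=1 -> skip
r=65=1000001 popcount=2 -> skip
r=66=1000010 popcount=2 -> skip
r=67=1000011 popcount=3 -> skip
r=68=1000100 popcount=2 -> skip
r=69=1000101 popcount=3 -> skip
r=70=1000110 popcount=3 -> skip
r=71=1000111 popcount=4 -> skip
r=72=1001000 popcount=2 -> skip
r=73=1001001 popcount=3 -> skip
r=74=1001010 popcount=3 -> skip
r=75=1001011 popcount=4 -> skip
r=76=1001100 popcount=3 -> skip
r=77=1001101 popcount=4 -> skip
Kept rows: 63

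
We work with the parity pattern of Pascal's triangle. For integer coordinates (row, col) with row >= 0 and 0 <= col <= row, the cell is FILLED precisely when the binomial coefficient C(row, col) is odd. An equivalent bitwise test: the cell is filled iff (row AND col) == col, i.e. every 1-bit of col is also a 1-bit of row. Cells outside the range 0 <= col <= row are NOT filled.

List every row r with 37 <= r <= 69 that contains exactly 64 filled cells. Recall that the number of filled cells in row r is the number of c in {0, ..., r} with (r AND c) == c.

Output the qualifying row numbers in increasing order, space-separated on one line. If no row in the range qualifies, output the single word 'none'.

Row r has 2^popcount(r) filled cells, so we need popcount(r) = log2(64) = 6.
Scan r = 37..69 and keep those with exactly 6 one-bits:
r=37=100101 popcount=3 -> skip
r=38=100110 popcount=3 -> skip
r=39=100111 popcount=4 -> skip
r=40=101000 popcount=2 -> skip
r=41=101001 popcount=3 -> skip
r=42=101010 popcount=3 -> skip
r=43=101011 popcount=4 -> skip
r=44=101100 popcount=3 -> skip
r=45=101101 popcount=4 -> skip
r=46=101110 popcount=4 -> skip
r=47=101111 popcount=5 -> skip
r=48=110000 popcount=2 -> skip
r=49=110001 popcount=3 -> skip
r=50=110010 popcount=3 -> skip
r=51=110011 popcount=4 -> skip
r=52=110100 popcount=3 -> skip
r=53=110101 popcount=4 -> skip
r=54=110110 popcount=4 -> skip
r=55=110111 popcount=5 -> skip
r=56=111000 popcount=3 -> skip
r=57=111001 popcount=4 -> skip
r=58=111010 popcount=4 -> skip
r=59=111011 popcount=5 -> skip
r=60=111100 popcount=4 -> skip
r=61=111101 popcount=5 -> skip
r=62=111110 popcount=5 -> skip
r=63=111111 popcount=6 -> KEEP
r=64=1000000 popcount=1 -> skip
r=65=1000001 popcount=2 -> skip
r=66=1000010 popcount=2 -> skip
r=67=1000011 popcount=3 -> skip
r=68=1000100 popcount=2 -> skip
r=69=1000101 popcount=3 -> skip
Kept rows: 63

Answer: 63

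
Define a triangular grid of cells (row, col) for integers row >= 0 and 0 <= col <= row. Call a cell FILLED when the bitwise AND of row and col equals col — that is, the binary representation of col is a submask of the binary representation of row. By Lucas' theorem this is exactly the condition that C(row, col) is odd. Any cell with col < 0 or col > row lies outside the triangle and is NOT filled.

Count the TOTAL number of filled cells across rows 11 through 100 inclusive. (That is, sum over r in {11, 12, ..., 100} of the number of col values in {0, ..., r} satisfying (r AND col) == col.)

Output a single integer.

Answer: 1222

Derivation:
r11=1011 pc3: +8 =8
r12=1100 pc2: +4 =12
r13=1101 pc3: +8 =20
r14=1110 pc3: +8 =28
r15=1111 pc4: +16 =44
r16=10000 pc1: +2 =46
r17=10001 pc2: +4 =50
r18=10010 pc2: +4 =54
r19=10011 pc3: +8 =62
r20=10100 pc2: +4 =66
r21=10101 pc3: +8 =74
r22=10110 pc3: +8 =82
r23=10111 pc4: +16 =98
r24=11000 pc2: +4 =102
r25=11001 pc3: +8 =110
r26=11010 pc3: +8 =118
r27=11011 pc4: +16 =134
r28=11100 pc3: +8 =142
r29=11101 pc4: +16 =158
r30=11110 pc4: +16 =174
r31=11111 pc5: +32 =206
r32=100000 pc1: +2 =208
r33=100001 pc2: +4 =212
r34=100010 pc2: +4 =216
r35=100011 pc3: +8 =224
r36=100100 pc2: +4 =228
r37=100101 pc3: +8 =236
r38=100110 pc3: +8 =244
r39=100111 pc4: +16 =260
r40=101000 pc2: +4 =264
r41=101001 pc3: +8 =272
r42=101010 pc3: +8 =280
r43=101011 pc4: +16 =296
r44=101100 pc3: +8 =304
r45=101101 pc4: +16 =320
r46=101110 pc4: +16 =336
r47=101111 pc5: +32 =368
r48=110000 pc2: +4 =372
r49=110001 pc3: +8 =380
r50=110010 pc3: +8 =388
r51=110011 pc4: +16 =404
r52=110100 pc3: +8 =412
r53=110101 pc4: +16 =428
r54=110110 pc4: +16 =444
r55=110111 pc5: +32 =476
r56=111000 pc3: +8 =484
r57=111001 pc4: +16 =500
r58=111010 pc4: +16 =516
r59=111011 pc5: +32 =548
r60=111100 pc4: +16 =564
r61=111101 pc5: +32 =596
r62=111110 pc5: +32 =628
r63=111111 pc6: +64 =692
r64=1000000 pc1: +2 =694
r65=1000001 pc2: +4 =698
r66=1000010 pc2: +4 =702
r67=1000011 pc3: +8 =710
r68=1000100 pc2: +4 =714
r69=1000101 pc3: +8 =722
r70=1000110 pc3: +8 =730
r71=1000111 pc4: +16 =746
r72=1001000 pc2: +4 =750
r73=1001001 pc3: +8 =758
r74=1001010 pc3: +8 =766
r75=1001011 pc4: +16 =782
r76=1001100 pc3: +8 =790
r77=1001101 pc4: +16 =806
r78=1001110 pc4: +16 =822
r79=1001111 pc5: +32 =854
r80=1010000 pc2: +4 =858
r81=1010001 pc3: +8 =866
r82=1010010 pc3: +8 =874
r83=1010011 pc4: +16 =890
r84=1010100 pc3: +8 =898
r85=1010101 pc4: +16 =914
r86=1010110 pc4: +16 =930
r87=1010111 pc5: +32 =962
r88=1011000 pc3: +8 =970
r89=1011001 pc4: +16 =986
r90=1011010 pc4: +16 =1002
r91=1011011 pc5: +32 =1034
r92=1011100 pc4: +16 =1050
r93=1011101 pc5: +32 =1082
r94=1011110 pc5: +32 =1114
r95=1011111 pc6: +64 =1178
r96=1100000 pc2: +4 =1182
r97=1100001 pc3: +8 =1190
r98=1100010 pc3: +8 =1198
r99=1100011 pc4: +16 =1214
r100=1100100 pc3: +8 =1222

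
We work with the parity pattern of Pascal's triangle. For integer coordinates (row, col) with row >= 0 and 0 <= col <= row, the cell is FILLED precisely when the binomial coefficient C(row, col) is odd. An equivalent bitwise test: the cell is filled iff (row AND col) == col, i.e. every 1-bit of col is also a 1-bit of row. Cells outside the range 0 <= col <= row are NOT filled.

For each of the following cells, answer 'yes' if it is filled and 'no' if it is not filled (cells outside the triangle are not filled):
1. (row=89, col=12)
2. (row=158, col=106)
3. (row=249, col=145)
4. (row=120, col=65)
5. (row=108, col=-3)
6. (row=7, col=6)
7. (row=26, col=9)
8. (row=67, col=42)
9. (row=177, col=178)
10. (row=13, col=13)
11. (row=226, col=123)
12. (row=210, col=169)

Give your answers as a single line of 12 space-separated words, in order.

(89,12): row=0b1011001, col=0b1100, row AND col = 0b1000 = 8; 8 != 12 -> empty
(158,106): row=0b10011110, col=0b1101010, row AND col = 0b1010 = 10; 10 != 106 -> empty
(249,145): row=0b11111001, col=0b10010001, row AND col = 0b10010001 = 145; 145 == 145 -> filled
(120,65): row=0b1111000, col=0b1000001, row AND col = 0b1000000 = 64; 64 != 65 -> empty
(108,-3): col outside [0, 108] -> not filled
(7,6): row=0b111, col=0b110, row AND col = 0b110 = 6; 6 == 6 -> filled
(26,9): row=0b11010, col=0b1001, row AND col = 0b1000 = 8; 8 != 9 -> empty
(67,42): row=0b1000011, col=0b101010, row AND col = 0b10 = 2; 2 != 42 -> empty
(177,178): col outside [0, 177] -> not filled
(13,13): row=0b1101, col=0b1101, row AND col = 0b1101 = 13; 13 == 13 -> filled
(226,123): row=0b11100010, col=0b1111011, row AND col = 0b1100010 = 98; 98 != 123 -> empty
(210,169): row=0b11010010, col=0b10101001, row AND col = 0b10000000 = 128; 128 != 169 -> empty

Answer: no no yes no no yes no no no yes no no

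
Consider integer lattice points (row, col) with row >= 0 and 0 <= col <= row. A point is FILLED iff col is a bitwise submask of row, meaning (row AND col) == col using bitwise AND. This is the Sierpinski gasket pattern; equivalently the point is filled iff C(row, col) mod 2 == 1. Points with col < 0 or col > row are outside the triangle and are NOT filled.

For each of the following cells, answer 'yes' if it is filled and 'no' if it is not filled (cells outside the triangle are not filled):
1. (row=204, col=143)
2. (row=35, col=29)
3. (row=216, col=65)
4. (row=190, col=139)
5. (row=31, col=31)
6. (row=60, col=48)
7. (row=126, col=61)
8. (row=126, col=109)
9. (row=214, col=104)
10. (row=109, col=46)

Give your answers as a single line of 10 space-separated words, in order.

Answer: no no no no yes yes no no no no

Derivation:
(204,143): row=0b11001100, col=0b10001111, row AND col = 0b10001100 = 140; 140 != 143 -> empty
(35,29): row=0b100011, col=0b11101, row AND col = 0b1 = 1; 1 != 29 -> empty
(216,65): row=0b11011000, col=0b1000001, row AND col = 0b1000000 = 64; 64 != 65 -> empty
(190,139): row=0b10111110, col=0b10001011, row AND col = 0b10001010 = 138; 138 != 139 -> empty
(31,31): row=0b11111, col=0b11111, row AND col = 0b11111 = 31; 31 == 31 -> filled
(60,48): row=0b111100, col=0b110000, row AND col = 0b110000 = 48; 48 == 48 -> filled
(126,61): row=0b1111110, col=0b111101, row AND col = 0b111100 = 60; 60 != 61 -> empty
(126,109): row=0b1111110, col=0b1101101, row AND col = 0b1101100 = 108; 108 != 109 -> empty
(214,104): row=0b11010110, col=0b1101000, row AND col = 0b1000000 = 64; 64 != 104 -> empty
(109,46): row=0b1101101, col=0b101110, row AND col = 0b101100 = 44; 44 != 46 -> empty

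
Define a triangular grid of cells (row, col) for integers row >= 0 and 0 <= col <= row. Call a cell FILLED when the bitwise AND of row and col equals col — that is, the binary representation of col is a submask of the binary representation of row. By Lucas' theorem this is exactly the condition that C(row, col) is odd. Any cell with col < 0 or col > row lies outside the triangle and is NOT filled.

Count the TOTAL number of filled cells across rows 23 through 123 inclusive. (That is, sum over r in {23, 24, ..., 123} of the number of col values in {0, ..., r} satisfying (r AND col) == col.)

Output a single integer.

r23=10111 pc4: +16 =16
r24=11000 pc2: +4 =20
r25=11001 pc3: +8 =28
r26=11010 pc3: +8 =36
r27=11011 pc4: +16 =52
r28=11100 pc3: +8 =60
r29=11101 pc4: +16 =76
r30=11110 pc4: +16 =92
r31=11111 pc5: +32 =124
r32=100000 pc1: +2 =126
r33=100001 pc2: +4 =130
r34=100010 pc2: +4 =134
r35=100011 pc3: +8 =142
r36=100100 pc2: +4 =146
r37=100101 pc3: +8 =154
r38=100110 pc3: +8 =162
r39=100111 pc4: +16 =178
r40=101000 pc2: +4 =182
r41=101001 pc3: +8 =190
r42=101010 pc3: +8 =198
r43=101011 pc4: +16 =214
r44=101100 pc3: +8 =222
r45=101101 pc4: +16 =238
r46=101110 pc4: +16 =254
r47=101111 pc5: +32 =286
r48=110000 pc2: +4 =290
r49=110001 pc3: +8 =298
r50=110010 pc3: +8 =306
r51=110011 pc4: +16 =322
r52=110100 pc3: +8 =330
r53=110101 pc4: +16 =346
r54=110110 pc4: +16 =362
r55=110111 pc5: +32 =394
r56=111000 pc3: +8 =402
r57=111001 pc4: +16 =418
r58=111010 pc4: +16 =434
r59=111011 pc5: +32 =466
r60=111100 pc4: +16 =482
r61=111101 pc5: +32 =514
r62=111110 pc5: +32 =546
r63=111111 pc6: +64 =610
r64=1000000 pc1: +2 =612
r65=1000001 pc2: +4 =616
r66=1000010 pc2: +4 =620
r67=1000011 pc3: +8 =628
r68=1000100 pc2: +4 =632
r69=1000101 pc3: +8 =640
r70=1000110 pc3: +8 =648
r71=1000111 pc4: +16 =664
r72=1001000 pc2: +4 =668
r73=1001001 pc3: +8 =676
r74=1001010 pc3: +8 =684
r75=1001011 pc4: +16 =700
r76=1001100 pc3: +8 =708
r77=1001101 pc4: +16 =724
r78=1001110 pc4: +16 =740
r79=1001111 pc5: +32 =772
r80=1010000 pc2: +4 =776
r81=1010001 pc3: +8 =784
r82=1010010 pc3: +8 =792
r83=1010011 pc4: +16 =808
r84=1010100 pc3: +8 =816
r85=1010101 pc4: +16 =832
r86=1010110 pc4: +16 =848
r87=1010111 pc5: +32 =880
r88=1011000 pc3: +8 =888
r89=1011001 pc4: +16 =904
r90=1011010 pc4: +16 =920
r91=1011011 pc5: +32 =952
r92=1011100 pc4: +16 =968
r93=1011101 pc5: +32 =1000
r94=1011110 pc5: +32 =1032
r95=1011111 pc6: +64 =1096
r96=1100000 pc2: +4 =1100
r97=1100001 pc3: +8 =1108
r98=1100010 pc3: +8 =1116
r99=1100011 pc4: +16 =1132
r100=1100100 pc3: +8 =1140
r101=1100101 pc4: +16 =1156
r102=1100110 pc4: +16 =1172
r103=1100111 pc5: +32 =1204
r104=1101000 pc3: +8 =1212
r105=1101001 pc4: +16 =1228
r106=1101010 pc4: +16 =1244
r107=1101011 pc5: +32 =1276
r108=1101100 pc4: +16 =1292
r109=1101101 pc5: +32 =1324
r110=1101110 pc5: +32 =1356
r111=1101111 pc6: +64 =1420
r112=1110000 pc3: +8 =1428
r113=1110001 pc4: +16 =1444
r114=1110010 pc4: +16 =1460
r115=1110011 pc5: +32 =1492
r116=1110100 pc4: +16 =1508
r117=1110101 pc5: +32 =1540
r118=1110110 pc5: +32 =1572
r119=1110111 pc6: +64 =1636
r120=1111000 pc4: +16 =1652
r121=1111001 pc5: +32 =1684
r122=1111010 pc5: +32 =1716
r123=1111011 pc6: +64 =1780

Answer: 1780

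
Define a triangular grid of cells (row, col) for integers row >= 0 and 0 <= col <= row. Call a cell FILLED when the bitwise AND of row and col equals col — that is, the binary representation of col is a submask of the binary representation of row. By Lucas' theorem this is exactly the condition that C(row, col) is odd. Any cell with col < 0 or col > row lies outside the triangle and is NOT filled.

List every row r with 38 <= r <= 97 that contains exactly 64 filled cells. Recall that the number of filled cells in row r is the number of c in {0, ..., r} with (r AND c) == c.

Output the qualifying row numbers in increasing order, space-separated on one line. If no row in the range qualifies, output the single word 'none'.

Row r has 2^popcount(r) filled cells, so we need popcount(r) = log2(64) = 6.
Scan r = 38..97 and keep those with exactly 6 one-bits:
r=38=100110 popcount=3 -> skip
r=39=100111 popcount=4 -> skip
r=40=101000 popcount=2 -> skip
r=41=101001 popcount=3 -> skip
r=42=101010 popcount=3 -> skip
r=43=101011 popcount=4 -> skip
r=44=101100 popcount=3 -> skip
r=45=101101 popcount=4 -> skip
r=46=101110 popcount=4 -> skip
r=47=101111 popcount=5 -> skip
r=48=110000 popcount=2 -> skip
r=49=110001 popcount=3 -> skip
r=50=110010 popcount=3 -> skip
r=51=110011 popcount=4 -> skip
r=52=110100 popcount=3 -> skip
r=53=110101 popcount=4 -> skip
r=54=110110 popcount=4 -> skip
r=55=110111 popcount=5 -> skip
r=56=111000 popcount=3 -> skip
r=57=111001 popcount=4 -> skip
r=58=111010 popcount=4 -> skip
r=59=111011 popcount=5 -> skip
r=60=111100 popcount=4 -> skip
r=61=111101 popcount=5 -> skip
r=62=111110 popcount=5 -> skip
r=63=111111 popcount=6 -> KEEP
r=64=1000000 popcount=1 -> skip
r=65=1000001 popcount=2 -> skip
r=66=1000010 popcount=2 -> skip
r=67=1000011 popcount=3 -> skip
r=68=1000100 popcount=2 -> skip
r=69=1000101 popcount=3 -> skip
r=70=1000110 popcount=3 -> skip
r=71=1000111 popcount=4 -> skip
r=72=1001000 popcount=2 -> skip
r=73=1001001 popcount=3 -> skip
r=74=1001010 popcount=3 -> skip
r=75=1001011 popcount=4 -> skip
r=76=1001100 popcount=3 -> skip
r=77=1001101 popcount=4 -> skip
r=78=1001110 popcount=4 -> skip
r=79=1001111 popcount=5 -> skip
r=80=1010000 popcount=2 -> skip
r=81=1010001 popcount=3 -> skip
r=82=1010010 popcount=3 -> skip
r=83=1010011 popcount=4 -> skip
r=84=1010100 popcount=3 -> skip
r=85=1010101 popcount=4 -> skip
r=86=1010110 popcount=4 -> skip
r=87=1010111 popcount=5 -> skip
r=88=1011000 popcount=3 -> skip
r=89=1011001 popcount=4 -> skip
r=90=1011010 popcount=4 -> skip
r=91=1011011 popcount=5 -> skip
r=92=1011100 popcount=4 -> skip
r=93=1011101 popcount=5 -> skip
r=94=1011110 popcount=5 -> skip
r=95=1011111 popcount=6 -> KEEP
r=96=1100000 popcount=2 -> skip
r=97=1100001 popcount=3 -> skip
Kept rows: 63 95

Answer: 63 95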